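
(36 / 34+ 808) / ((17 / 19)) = 261326 / 289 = 904.24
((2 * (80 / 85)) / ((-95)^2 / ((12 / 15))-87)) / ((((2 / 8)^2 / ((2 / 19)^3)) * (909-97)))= 4096 / 1059889903793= 0.00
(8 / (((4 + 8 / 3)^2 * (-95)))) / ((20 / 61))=-0.01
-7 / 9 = -0.78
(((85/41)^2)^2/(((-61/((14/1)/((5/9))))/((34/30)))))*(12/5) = -3578039640/172371421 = -20.76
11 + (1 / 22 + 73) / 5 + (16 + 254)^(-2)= 20535941 / 801900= 25.61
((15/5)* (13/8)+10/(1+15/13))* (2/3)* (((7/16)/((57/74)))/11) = 19721/60192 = 0.33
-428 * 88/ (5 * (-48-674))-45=-34.57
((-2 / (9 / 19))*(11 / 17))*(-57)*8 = 63536 / 51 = 1245.80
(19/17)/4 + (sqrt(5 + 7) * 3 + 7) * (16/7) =1107/68 + 96 * sqrt(3)/7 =40.03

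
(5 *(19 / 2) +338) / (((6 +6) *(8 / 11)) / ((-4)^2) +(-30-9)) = -2827 / 282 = -10.02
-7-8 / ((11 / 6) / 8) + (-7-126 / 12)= -1307 / 22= -59.41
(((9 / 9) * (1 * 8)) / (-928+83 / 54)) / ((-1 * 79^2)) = 0.00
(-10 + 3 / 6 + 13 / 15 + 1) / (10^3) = -229 / 30000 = -0.01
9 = 9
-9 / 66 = -3 / 22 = -0.14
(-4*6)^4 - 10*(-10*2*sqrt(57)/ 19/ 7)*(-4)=331776 - 800*sqrt(57)/ 133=331730.59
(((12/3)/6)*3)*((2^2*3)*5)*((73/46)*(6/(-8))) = -3285/23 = -142.83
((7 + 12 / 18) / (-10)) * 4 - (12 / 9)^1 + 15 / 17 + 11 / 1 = 636 / 85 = 7.48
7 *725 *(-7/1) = -35525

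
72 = 72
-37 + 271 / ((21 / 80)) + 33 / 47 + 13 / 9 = 2953679 / 2961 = 997.53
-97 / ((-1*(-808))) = -0.12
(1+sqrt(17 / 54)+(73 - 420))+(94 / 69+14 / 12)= -47399 / 138+sqrt(102) / 18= -342.91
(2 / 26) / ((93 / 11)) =11 / 1209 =0.01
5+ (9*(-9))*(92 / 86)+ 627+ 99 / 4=98057 / 172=570.10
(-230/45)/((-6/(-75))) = -63.89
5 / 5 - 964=-963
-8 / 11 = -0.73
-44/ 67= -0.66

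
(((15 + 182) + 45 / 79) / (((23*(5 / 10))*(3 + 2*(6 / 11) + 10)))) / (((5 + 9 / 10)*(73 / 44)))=30217088 / 242600389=0.12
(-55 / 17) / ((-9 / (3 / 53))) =55 / 2703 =0.02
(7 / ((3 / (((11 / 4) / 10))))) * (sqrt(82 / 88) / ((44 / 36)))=21 * sqrt(451) / 880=0.51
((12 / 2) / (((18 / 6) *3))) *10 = 20 / 3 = 6.67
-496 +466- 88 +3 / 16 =-1885 / 16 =-117.81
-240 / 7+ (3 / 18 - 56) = -3785 / 42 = -90.12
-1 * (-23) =23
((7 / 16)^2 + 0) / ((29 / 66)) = 1617 / 3712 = 0.44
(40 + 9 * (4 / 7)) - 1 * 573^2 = -2297987 / 7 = -328283.86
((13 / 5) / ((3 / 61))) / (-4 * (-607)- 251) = 793 / 32655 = 0.02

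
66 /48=11 /8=1.38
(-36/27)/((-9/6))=8/9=0.89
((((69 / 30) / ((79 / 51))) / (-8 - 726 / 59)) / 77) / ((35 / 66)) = -207621 / 115936450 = -0.00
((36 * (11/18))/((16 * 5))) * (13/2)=143/80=1.79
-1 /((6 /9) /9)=-27 /2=-13.50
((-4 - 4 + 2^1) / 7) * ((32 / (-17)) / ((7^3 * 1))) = 192 / 40817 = 0.00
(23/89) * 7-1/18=2809/1602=1.75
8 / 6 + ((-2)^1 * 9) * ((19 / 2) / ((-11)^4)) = 1.32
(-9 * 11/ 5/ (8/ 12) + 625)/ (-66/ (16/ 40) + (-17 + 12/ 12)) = -5953/ 1810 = -3.29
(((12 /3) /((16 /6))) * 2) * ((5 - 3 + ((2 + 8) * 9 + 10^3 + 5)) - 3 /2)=6573 /2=3286.50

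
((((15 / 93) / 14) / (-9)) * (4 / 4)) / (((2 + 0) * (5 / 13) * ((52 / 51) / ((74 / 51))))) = -37 / 15624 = -0.00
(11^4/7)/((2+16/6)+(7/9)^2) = 1185921/2989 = 396.76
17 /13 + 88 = 1161 /13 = 89.31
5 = 5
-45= -45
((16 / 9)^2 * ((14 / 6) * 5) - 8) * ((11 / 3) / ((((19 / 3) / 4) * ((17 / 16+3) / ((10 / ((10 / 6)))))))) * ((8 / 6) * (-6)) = -790.01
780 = 780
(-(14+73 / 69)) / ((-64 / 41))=42599 / 4416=9.65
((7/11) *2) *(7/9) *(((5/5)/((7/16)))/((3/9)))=224/33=6.79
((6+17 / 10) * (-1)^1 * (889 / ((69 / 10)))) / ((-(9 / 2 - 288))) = -19558 / 5589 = -3.50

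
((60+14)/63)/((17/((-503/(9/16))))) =-595552/9639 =-61.79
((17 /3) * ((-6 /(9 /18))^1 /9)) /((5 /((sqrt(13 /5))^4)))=-11492 /1125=-10.22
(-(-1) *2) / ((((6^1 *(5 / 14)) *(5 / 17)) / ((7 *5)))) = 1666 / 15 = 111.07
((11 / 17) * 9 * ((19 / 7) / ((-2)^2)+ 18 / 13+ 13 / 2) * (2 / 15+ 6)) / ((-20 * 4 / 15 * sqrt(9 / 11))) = -2365803 * sqrt(11) / 123760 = -63.40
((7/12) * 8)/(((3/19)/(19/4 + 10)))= 7847/18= 435.94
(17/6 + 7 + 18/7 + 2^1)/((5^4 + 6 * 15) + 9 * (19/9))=605/30828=0.02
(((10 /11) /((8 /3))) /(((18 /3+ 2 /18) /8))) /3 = 18 /121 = 0.15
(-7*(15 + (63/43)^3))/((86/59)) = -87.14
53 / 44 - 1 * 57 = -2455 / 44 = -55.80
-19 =-19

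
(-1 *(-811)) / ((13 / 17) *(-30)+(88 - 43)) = 13787 / 375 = 36.77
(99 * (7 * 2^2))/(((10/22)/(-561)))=-17106012/5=-3421202.40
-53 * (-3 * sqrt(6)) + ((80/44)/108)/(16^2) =389.47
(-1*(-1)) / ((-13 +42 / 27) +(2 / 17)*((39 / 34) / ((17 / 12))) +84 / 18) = -44217 / 295481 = -0.15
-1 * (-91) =91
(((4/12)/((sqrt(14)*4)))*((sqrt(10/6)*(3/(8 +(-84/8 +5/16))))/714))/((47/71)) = -71*sqrt(210)/12332565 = -0.00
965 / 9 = 107.22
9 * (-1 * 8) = -72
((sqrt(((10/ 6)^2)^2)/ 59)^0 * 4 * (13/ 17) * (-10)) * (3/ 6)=-260/ 17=-15.29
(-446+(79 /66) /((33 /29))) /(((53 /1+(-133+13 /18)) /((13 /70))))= 12598261 /12086690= 1.04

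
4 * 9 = 36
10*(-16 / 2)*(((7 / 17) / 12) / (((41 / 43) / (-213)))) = 427420 / 697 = 613.23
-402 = -402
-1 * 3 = -3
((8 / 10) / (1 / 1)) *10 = 8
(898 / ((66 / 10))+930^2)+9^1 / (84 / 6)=865036.70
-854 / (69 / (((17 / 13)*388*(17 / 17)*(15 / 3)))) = -28164920 / 897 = -31399.02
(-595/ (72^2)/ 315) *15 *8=-85/ 1944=-0.04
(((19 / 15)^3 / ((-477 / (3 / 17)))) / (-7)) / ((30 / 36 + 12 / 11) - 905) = -7942 / 66774574125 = -0.00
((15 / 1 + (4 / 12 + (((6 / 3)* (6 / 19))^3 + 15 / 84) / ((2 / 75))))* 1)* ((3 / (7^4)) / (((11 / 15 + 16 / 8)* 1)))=544073385 / 37811581864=0.01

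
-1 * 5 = -5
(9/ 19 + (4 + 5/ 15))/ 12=137/ 342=0.40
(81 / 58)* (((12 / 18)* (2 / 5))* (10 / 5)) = 108 / 145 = 0.74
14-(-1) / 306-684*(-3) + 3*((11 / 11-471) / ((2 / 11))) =-1740833 / 306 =-5689.00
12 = 12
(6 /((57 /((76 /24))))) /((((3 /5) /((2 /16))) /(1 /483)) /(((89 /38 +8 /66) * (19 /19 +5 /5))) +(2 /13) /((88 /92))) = 2208635 /3119116641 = 0.00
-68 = -68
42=42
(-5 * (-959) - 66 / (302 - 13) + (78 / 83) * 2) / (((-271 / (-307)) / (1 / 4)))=35322582197 / 26001908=1358.46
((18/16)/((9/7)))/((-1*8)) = -7/64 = -0.11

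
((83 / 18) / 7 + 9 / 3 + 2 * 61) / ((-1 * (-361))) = 15833 / 45486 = 0.35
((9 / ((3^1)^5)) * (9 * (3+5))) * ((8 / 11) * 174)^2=5167104 / 121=42703.34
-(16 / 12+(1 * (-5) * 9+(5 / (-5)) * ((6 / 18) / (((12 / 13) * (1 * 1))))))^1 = 1585 / 36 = 44.03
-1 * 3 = -3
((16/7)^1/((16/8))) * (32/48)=16/21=0.76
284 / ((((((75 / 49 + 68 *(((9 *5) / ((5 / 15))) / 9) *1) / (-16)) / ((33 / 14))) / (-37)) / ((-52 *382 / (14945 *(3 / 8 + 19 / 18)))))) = -18627028992 / 51677675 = -360.45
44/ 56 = 11/ 14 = 0.79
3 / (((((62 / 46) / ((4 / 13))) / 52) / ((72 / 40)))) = 9936 / 155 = 64.10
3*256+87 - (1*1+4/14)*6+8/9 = 53435/63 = 848.17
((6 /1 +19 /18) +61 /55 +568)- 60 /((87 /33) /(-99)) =81228287 /28710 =2829.27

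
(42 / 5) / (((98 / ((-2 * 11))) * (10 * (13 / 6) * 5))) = -198 / 11375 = -0.02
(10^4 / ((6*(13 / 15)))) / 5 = 5000 / 13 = 384.62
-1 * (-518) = 518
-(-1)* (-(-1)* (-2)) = -2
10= 10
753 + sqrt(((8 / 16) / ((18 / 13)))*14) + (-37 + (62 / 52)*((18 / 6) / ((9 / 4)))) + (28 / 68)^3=719.91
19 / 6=3.17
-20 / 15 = -4 / 3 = -1.33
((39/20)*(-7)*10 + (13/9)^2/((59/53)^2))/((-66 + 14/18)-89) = 76025911/86969304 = 0.87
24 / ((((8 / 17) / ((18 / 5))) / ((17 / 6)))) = 2601 / 5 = 520.20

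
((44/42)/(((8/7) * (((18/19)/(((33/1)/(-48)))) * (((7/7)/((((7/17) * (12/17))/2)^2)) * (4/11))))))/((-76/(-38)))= -1239161/64144128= -0.02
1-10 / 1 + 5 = -4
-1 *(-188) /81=188 /81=2.32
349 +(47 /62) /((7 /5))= 151701 /434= 349.54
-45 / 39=-15 / 13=-1.15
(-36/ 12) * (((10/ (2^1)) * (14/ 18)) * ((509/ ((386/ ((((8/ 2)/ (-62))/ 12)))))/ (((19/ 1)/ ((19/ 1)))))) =17815/ 215388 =0.08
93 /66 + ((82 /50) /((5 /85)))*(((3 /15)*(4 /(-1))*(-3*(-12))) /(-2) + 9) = 1797953 /2750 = 653.80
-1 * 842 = -842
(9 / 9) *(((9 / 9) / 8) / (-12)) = -1 / 96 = -0.01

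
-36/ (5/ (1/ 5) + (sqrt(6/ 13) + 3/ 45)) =-1319760/ 918269 + 4050 * sqrt(78)/ 918269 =-1.40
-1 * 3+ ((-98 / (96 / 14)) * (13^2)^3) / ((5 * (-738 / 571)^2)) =-539792204248807 / 65357280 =-8259098.36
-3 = -3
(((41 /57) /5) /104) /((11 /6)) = 41 /54340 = 0.00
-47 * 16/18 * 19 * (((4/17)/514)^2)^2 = -114304/3279221013257289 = -0.00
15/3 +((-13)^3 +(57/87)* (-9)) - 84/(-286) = -9113459/4147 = -2197.60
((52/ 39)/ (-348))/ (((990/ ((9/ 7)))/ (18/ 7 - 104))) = 71/ 140679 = 0.00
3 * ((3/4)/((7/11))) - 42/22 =501/308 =1.63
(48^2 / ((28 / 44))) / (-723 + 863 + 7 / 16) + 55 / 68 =9479789 / 356524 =26.59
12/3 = 4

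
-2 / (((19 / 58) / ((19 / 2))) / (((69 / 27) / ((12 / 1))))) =-667 / 54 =-12.35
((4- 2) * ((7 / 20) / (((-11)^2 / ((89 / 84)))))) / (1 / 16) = 178 / 1815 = 0.10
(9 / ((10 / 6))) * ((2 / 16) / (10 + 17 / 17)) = 0.06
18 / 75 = 6 / 25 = 0.24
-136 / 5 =-27.20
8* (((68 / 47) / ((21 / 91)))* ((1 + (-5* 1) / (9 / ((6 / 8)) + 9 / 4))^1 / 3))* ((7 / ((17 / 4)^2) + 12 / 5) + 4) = 73.66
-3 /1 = -3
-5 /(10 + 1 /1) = -5 /11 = -0.45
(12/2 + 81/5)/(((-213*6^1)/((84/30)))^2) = 0.00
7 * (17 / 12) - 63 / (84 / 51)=-85 / 3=-28.33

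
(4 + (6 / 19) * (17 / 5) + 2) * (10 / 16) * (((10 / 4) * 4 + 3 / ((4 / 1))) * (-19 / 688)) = -21 / 16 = -1.31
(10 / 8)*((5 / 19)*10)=125 / 38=3.29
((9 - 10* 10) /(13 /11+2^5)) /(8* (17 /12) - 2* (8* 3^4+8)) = 3003 /1424230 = 0.00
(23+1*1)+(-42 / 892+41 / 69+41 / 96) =12296897 / 492384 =24.97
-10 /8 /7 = -5 /28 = -0.18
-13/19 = -0.68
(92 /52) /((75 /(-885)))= -1357 /65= -20.88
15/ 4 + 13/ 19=337/ 76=4.43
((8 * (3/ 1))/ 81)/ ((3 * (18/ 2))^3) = 8/ 531441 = 0.00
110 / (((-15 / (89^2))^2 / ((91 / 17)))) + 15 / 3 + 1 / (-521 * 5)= 164196039.62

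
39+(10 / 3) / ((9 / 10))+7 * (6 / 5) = 6899 / 135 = 51.10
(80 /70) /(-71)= -8 /497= -0.02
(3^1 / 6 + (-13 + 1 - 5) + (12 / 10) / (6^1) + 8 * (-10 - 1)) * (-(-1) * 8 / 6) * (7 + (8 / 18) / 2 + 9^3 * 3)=-41194328 / 135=-305143.17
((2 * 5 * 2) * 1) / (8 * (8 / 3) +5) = 60 / 79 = 0.76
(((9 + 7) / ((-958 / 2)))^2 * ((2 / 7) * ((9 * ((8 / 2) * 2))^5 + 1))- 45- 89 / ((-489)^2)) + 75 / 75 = 236874974627502685 / 384049129527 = 616783.00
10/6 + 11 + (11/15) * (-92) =-274/5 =-54.80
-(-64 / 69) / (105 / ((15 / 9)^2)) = 320 / 13041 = 0.02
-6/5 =-1.20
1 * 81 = 81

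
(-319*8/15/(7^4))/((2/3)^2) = -1914/12005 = -0.16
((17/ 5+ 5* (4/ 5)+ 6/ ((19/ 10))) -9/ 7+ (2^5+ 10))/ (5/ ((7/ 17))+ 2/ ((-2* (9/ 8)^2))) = 2761776/ 611515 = 4.52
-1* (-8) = 8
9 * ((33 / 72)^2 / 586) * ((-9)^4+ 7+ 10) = 397969 / 18752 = 21.22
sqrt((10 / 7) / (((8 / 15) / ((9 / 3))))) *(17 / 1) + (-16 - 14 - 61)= -91 + 255 *sqrt(7) / 14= -42.81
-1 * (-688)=688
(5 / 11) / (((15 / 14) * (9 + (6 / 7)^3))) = 4802 / 108999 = 0.04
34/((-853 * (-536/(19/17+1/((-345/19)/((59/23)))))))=32927/453493185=0.00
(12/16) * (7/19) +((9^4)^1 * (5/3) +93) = 838149/76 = 11028.28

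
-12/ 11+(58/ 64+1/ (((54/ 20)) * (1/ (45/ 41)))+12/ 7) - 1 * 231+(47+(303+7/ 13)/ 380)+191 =3643719913/ 374293920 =9.73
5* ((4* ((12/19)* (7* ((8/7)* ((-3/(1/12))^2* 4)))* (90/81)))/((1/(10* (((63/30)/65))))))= 46448640/247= 188051.17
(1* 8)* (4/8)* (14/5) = 56/5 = 11.20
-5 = -5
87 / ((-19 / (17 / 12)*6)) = -493 / 456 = -1.08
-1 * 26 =-26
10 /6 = 5 /3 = 1.67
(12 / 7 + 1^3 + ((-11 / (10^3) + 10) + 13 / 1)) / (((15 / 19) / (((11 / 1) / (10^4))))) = 37603907 / 1050000000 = 0.04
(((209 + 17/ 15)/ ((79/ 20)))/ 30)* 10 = 17.73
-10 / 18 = -5 / 9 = -0.56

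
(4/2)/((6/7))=2.33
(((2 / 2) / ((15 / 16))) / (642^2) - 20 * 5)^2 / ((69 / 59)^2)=83158500295283653696 / 11373675392079225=7311.49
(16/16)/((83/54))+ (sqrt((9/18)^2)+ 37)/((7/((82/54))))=91879/10458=8.79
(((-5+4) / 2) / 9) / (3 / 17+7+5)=-17 / 3726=-0.00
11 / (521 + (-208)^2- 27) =1 / 3978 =0.00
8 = 8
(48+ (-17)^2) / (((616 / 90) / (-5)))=-75825 / 308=-246.19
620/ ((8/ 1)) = 155/ 2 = 77.50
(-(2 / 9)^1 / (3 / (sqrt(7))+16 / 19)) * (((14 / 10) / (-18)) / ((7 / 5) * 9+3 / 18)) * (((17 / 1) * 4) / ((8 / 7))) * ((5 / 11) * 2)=-17726240 / 165735207+3007130 * sqrt(7) / 55245069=0.04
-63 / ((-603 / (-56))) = -392 / 67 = -5.85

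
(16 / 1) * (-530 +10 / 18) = -8471.11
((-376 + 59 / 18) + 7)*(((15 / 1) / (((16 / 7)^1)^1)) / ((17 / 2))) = -230405 / 816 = -282.36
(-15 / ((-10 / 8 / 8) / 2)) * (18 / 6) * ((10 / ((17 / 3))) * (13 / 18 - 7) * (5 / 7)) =-542400 / 119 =-4557.98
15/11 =1.36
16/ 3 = 5.33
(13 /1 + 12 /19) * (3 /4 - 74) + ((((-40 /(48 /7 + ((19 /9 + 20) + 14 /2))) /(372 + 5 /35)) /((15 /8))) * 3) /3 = -223978181959 /224311340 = -998.51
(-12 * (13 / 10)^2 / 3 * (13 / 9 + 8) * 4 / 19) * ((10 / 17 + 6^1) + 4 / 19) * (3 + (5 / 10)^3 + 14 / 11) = -7979166 / 19855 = -401.87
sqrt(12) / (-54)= -0.06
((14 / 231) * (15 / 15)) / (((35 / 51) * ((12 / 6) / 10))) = 34 / 77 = 0.44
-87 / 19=-4.58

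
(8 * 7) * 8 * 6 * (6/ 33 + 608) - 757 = 17974393/ 11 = 1634035.73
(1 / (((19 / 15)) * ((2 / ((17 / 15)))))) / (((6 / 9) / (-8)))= -102 / 19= -5.37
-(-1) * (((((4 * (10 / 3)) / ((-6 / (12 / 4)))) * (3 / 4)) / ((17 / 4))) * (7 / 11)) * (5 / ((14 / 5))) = -250 / 187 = -1.34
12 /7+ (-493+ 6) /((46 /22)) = -37223 /161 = -231.20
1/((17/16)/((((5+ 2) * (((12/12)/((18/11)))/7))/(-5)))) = -88/765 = -0.12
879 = 879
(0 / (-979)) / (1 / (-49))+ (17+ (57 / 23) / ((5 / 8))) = 2411 / 115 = 20.97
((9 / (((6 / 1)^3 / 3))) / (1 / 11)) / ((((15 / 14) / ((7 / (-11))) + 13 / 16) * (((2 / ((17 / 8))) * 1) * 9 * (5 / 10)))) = -9163 / 24588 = -0.37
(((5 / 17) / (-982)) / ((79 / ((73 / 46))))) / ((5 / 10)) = -365 / 30332998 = -0.00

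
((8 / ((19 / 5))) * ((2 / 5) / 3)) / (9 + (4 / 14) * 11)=112 / 4845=0.02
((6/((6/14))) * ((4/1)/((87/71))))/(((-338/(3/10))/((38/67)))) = -37772/1641835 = -0.02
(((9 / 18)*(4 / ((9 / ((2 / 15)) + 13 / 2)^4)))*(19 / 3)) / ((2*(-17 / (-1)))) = 0.00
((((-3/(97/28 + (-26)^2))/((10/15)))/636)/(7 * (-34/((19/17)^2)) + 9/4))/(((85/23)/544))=11159232/1370711963375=0.00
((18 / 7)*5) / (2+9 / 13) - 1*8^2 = -2902 / 49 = -59.22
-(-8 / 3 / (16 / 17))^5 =1419857 / 7776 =182.59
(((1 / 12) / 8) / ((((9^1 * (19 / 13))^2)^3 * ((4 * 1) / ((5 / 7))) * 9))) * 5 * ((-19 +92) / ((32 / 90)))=44044632125 / 1075290748794759168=0.00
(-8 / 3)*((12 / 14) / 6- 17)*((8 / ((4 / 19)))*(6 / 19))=3776 / 7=539.43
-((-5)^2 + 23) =-48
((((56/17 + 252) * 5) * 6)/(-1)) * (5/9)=-217000/51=-4254.90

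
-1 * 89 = -89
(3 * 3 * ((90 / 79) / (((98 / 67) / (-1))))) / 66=-0.11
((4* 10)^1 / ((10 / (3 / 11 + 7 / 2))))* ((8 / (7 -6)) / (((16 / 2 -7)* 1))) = 120.73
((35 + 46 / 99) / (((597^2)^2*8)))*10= 0.00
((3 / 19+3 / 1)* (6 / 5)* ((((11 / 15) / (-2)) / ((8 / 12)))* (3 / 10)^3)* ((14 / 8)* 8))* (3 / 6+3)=-130977 / 47500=-2.76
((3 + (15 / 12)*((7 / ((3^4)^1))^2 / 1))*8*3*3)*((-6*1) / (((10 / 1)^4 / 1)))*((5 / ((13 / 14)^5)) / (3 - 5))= 5309465756 / 11278024875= 0.47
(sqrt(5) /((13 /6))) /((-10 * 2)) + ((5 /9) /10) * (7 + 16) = 23 /18 - 3 * sqrt(5) /130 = 1.23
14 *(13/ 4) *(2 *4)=364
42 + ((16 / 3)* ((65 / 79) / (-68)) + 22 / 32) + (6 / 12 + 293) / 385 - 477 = -10761727001 / 24818640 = -433.61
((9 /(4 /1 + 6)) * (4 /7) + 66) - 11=1943 /35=55.51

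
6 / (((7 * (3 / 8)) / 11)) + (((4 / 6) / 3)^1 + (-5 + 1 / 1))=1346 / 63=21.37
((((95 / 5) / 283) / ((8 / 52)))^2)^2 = 3722098081 / 102627966736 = 0.04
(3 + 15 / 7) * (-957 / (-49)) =34452 / 343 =100.44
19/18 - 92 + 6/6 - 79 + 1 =-3023/18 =-167.94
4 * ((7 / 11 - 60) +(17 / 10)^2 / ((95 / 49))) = -6047729 / 26125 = -231.49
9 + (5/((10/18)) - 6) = 12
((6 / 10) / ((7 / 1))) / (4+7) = 3 / 385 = 0.01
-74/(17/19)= -1406/17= -82.71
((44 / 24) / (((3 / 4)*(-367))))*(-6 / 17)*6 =88 / 6239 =0.01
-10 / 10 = -1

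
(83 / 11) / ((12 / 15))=415 / 44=9.43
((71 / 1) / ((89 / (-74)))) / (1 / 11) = -57794 / 89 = -649.37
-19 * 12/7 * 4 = -912/7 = -130.29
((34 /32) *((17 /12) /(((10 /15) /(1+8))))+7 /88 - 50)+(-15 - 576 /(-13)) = -5353 /18304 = -0.29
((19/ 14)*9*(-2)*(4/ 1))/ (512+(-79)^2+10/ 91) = -8892/ 614533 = -0.01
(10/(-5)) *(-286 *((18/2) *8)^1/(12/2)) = 6864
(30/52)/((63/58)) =145/273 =0.53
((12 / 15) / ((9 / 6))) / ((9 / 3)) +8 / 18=28 / 45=0.62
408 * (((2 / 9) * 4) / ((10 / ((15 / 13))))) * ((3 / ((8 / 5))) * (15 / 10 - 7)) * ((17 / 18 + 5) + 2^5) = -638605 / 39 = -16374.49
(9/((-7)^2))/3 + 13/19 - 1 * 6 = -4892/931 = -5.25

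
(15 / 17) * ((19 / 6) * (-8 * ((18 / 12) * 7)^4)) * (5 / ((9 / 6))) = -30792825 / 34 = -905671.32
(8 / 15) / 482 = 4 / 3615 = 0.00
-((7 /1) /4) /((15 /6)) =-7 /10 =-0.70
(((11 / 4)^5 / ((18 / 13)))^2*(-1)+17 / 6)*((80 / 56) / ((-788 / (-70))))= -109561554120025 / 66928508928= -1636.99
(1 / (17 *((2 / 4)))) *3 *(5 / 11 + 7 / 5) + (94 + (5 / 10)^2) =20879 / 220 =94.90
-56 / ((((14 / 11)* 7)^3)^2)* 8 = -1771561 / 1977326743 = -0.00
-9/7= -1.29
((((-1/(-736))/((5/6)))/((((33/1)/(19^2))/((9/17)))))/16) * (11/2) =3249/1000960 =0.00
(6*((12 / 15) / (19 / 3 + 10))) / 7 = 72 / 1715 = 0.04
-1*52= -52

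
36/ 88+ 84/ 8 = 120/ 11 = 10.91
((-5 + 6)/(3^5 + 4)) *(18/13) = 18/3211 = 0.01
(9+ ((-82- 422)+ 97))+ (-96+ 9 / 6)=-492.50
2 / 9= 0.22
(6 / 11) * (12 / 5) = 72 / 55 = 1.31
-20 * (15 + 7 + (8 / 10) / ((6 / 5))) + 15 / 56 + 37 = -69899 / 168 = -416.07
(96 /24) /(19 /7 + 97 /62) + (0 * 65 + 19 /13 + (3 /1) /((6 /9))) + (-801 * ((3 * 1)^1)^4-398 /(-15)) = -5218283981 /80470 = -64847.57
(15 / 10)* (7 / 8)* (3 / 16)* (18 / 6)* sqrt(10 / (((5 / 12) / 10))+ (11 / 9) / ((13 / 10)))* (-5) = -315* sqrt(366470) / 3328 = -57.30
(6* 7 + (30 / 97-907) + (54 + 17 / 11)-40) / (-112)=64717 / 8536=7.58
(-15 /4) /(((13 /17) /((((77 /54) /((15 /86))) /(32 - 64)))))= 56287 /44928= 1.25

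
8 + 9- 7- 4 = 6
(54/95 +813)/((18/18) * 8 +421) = 25763/13585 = 1.90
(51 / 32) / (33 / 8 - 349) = -0.00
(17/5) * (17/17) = 17/5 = 3.40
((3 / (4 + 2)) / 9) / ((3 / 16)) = 8 / 27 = 0.30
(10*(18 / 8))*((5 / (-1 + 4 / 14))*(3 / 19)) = -945 / 38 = -24.87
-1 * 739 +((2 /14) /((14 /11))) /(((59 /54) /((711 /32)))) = -68155201 /92512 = -736.72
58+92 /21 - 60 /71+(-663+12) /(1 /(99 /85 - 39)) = 3129380206 /126735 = 24692.31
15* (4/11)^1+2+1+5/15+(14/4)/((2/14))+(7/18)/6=39623/1188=33.35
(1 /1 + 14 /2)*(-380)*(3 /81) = -3040 /27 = -112.59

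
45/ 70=9/ 14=0.64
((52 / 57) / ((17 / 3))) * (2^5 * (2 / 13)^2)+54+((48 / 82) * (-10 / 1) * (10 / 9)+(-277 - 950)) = -609123745 / 516477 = -1179.38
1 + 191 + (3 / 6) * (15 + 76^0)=200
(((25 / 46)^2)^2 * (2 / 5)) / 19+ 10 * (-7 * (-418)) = 1244598522445 / 42535832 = 29260.00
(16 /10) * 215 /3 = 344 /3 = 114.67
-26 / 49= -0.53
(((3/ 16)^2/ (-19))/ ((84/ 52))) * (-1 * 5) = 195/ 34048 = 0.01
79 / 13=6.08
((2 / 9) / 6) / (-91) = -1 / 2457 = -0.00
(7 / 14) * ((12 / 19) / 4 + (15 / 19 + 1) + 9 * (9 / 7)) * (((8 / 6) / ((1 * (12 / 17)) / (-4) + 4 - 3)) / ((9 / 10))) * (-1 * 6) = -611320 / 8379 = -72.96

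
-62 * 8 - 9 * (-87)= 287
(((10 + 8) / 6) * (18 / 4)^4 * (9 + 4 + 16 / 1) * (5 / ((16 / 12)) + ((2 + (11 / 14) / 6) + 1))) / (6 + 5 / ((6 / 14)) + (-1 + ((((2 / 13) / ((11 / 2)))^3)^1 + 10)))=482386611439161 / 52401832448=9205.53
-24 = -24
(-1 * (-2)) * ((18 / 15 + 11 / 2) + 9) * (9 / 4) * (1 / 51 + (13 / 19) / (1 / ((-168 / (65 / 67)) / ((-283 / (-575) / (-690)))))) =21454685368167 / 1828180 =11735543.20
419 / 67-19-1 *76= -5946 / 67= -88.75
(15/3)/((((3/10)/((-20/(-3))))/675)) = 75000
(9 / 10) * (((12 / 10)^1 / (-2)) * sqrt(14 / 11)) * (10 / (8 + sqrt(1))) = -3 * sqrt(154) / 55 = -0.68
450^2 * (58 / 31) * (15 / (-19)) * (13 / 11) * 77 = -16031925000 / 589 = -27218887.95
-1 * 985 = -985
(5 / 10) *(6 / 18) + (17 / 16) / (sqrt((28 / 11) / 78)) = 1 / 6 + 17 *sqrt(6006) / 224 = 6.05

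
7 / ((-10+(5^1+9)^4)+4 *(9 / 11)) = 0.00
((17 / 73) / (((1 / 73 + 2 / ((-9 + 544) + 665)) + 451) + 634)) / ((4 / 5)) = 12750 / 47523673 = 0.00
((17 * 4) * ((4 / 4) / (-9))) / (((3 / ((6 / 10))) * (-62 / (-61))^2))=-63257 / 43245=-1.46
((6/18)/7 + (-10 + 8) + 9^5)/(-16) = -309997/84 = -3690.44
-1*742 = -742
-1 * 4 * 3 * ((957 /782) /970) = -2871 /189635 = -0.02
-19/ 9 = -2.11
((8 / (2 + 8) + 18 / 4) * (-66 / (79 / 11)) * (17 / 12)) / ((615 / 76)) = -2071399 / 242925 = -8.53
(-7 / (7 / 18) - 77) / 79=-95 / 79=-1.20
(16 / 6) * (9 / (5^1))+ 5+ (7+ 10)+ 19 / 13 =1837 / 65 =28.26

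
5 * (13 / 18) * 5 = 325 / 18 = 18.06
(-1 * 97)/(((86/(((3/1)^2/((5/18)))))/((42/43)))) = -329994/9245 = -35.69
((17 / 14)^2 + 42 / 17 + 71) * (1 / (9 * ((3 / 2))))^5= 665912 / 3984213177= 0.00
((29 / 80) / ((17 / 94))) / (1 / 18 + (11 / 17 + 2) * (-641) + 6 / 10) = -12267 / 10380188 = -0.00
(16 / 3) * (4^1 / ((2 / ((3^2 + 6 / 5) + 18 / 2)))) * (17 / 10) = 8704 / 25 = 348.16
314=314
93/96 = 31/32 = 0.97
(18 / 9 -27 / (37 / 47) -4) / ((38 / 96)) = -64464 / 703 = -91.70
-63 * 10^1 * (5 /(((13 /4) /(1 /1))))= -12600 /13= -969.23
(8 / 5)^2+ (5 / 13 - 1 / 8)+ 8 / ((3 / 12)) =90531 / 2600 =34.82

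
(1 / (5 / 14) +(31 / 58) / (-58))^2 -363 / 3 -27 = -39667577719 / 282912400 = -140.21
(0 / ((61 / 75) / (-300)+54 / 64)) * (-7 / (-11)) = 0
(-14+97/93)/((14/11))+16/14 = -1681/186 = -9.04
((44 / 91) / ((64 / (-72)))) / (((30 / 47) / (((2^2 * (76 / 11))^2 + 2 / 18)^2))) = -6504794155315 / 13081068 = -497267.82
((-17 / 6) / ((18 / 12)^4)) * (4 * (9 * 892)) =-485248 / 27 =-17972.15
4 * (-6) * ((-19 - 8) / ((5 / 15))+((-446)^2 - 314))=-4764504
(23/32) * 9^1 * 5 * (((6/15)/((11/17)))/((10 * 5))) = 3519/8800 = 0.40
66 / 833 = 0.08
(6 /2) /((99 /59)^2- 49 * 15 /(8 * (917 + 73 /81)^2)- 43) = -92364951468000 /1237214325541627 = -0.07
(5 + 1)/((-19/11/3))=-198/19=-10.42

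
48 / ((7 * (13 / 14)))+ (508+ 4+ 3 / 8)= 54055 / 104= 519.76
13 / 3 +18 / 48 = 113 / 24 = 4.71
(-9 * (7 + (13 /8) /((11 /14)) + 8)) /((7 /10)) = -33795 /154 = -219.45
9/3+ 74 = 77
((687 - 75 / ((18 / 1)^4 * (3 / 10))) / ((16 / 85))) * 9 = 3065026135 / 93312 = 32847.07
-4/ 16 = -1/ 4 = -0.25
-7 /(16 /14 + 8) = -49 /64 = -0.77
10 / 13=0.77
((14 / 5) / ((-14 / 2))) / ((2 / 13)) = -13 / 5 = -2.60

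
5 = 5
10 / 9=1.11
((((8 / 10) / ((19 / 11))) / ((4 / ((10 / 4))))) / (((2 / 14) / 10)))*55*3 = 63525 / 19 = 3343.42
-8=-8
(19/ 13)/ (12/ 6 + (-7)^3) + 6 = 26579/ 4433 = 6.00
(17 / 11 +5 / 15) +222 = 7388 / 33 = 223.88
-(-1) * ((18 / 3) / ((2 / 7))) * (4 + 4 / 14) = 90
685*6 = 4110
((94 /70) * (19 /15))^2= 797449 /275625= 2.89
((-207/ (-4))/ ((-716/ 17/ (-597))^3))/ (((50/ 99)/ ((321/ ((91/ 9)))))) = 61890335851239207873/ 6680522867200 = 9264295.19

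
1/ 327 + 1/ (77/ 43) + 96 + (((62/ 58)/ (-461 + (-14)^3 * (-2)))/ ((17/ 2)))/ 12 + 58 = 1753609629461/ 11345707758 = 154.56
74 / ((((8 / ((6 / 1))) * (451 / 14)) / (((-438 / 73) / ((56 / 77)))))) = -2331 / 164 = -14.21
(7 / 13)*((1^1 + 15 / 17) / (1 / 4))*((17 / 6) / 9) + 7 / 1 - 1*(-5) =4660 / 351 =13.28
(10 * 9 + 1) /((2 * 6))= 91 /12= 7.58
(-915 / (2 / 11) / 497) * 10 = -101.26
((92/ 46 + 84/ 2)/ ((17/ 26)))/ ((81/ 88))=100672/ 1377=73.11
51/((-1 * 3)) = -17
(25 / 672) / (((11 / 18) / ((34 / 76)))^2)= 195075 / 9784544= 0.02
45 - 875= -830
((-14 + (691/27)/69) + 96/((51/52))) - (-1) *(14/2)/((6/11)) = 97.09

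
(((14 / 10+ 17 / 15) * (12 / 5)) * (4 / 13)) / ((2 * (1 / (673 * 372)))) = 76108224 / 325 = 234179.15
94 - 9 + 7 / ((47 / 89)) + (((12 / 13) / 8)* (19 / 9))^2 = 28112879 / 285948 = 98.31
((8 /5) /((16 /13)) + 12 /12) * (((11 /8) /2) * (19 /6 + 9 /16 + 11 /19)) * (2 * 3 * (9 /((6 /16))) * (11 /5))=32803221 /15200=2158.11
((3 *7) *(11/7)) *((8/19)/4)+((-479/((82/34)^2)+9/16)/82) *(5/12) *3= 373266743/167615872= 2.23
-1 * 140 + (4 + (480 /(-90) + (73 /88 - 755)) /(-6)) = -14915 /1584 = -9.42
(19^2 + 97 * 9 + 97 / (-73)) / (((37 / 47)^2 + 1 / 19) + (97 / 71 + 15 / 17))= 4558549845045 / 10801870882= 422.01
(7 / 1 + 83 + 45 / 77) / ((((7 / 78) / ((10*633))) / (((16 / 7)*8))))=440811072000 / 3773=116833043.20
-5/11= -0.45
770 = 770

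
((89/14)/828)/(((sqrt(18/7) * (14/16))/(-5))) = -445 * sqrt(14)/60858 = -0.03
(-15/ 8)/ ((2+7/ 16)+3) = -10/ 29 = -0.34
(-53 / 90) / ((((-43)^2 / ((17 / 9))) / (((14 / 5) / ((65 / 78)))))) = -12614 / 6240375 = -0.00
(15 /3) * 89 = 445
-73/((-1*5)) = 73/5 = 14.60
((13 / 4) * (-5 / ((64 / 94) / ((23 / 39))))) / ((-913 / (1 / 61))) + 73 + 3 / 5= 7870116241 / 106930560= 73.60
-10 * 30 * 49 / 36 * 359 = -439775 / 3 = -146591.67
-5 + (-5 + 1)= -9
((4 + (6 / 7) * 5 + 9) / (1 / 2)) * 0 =0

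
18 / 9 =2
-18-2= -20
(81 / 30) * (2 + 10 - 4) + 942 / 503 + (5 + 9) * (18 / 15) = 101286 / 2515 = 40.27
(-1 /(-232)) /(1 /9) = 9 /232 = 0.04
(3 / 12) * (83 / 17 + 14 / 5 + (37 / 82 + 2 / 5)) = 59479 / 27880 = 2.13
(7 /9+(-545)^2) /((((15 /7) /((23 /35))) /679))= 41747864144 /675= 61848687.62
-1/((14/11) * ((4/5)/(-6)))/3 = 55/28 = 1.96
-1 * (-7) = 7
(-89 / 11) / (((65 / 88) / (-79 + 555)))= -338912 / 65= -5214.03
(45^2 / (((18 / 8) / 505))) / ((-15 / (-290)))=8787000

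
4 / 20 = 1 / 5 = 0.20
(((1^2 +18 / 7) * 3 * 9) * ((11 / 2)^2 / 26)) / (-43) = -81675 / 31304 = -2.61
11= 11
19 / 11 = 1.73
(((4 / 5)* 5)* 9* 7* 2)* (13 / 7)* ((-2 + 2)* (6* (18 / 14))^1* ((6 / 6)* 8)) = 0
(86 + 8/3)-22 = 200/3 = 66.67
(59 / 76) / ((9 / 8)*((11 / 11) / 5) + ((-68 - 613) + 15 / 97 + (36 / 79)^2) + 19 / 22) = -3928896730 / 3439165011523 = -0.00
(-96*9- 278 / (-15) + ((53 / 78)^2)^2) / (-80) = 156435527659 / 14806022400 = 10.57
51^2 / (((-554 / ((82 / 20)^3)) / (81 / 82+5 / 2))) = -1128.59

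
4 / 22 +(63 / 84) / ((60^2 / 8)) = 1211 / 6600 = 0.18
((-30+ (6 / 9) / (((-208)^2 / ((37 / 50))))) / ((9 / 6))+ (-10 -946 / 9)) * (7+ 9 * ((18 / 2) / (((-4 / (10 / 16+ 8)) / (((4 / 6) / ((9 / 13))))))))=1695983315777 / 77875200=21778.22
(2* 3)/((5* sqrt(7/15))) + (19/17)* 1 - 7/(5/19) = -2166/85 + 6* sqrt(105)/35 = -23.73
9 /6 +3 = 4.50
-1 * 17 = -17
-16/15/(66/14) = -112/495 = -0.23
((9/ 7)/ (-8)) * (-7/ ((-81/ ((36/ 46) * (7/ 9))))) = -7/ 828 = -0.01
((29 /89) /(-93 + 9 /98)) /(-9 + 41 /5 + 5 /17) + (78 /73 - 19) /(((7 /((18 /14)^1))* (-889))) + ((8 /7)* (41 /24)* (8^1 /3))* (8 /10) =198295734584501 /47487830396895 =4.18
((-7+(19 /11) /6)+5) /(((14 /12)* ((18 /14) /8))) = -904 /99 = -9.13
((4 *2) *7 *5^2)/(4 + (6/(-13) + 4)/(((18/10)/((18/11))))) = 25025/129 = 193.99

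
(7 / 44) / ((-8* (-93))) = 7 / 32736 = 0.00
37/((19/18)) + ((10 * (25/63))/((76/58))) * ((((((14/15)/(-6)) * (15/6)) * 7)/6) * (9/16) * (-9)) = 153247/3648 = 42.01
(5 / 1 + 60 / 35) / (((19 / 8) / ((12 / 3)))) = 1504 / 133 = 11.31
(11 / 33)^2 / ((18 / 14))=7 / 81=0.09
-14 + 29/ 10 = -11.10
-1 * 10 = -10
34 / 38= 0.89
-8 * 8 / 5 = -64 / 5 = -12.80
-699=-699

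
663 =663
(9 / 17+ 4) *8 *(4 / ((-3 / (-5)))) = 12320 / 51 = 241.57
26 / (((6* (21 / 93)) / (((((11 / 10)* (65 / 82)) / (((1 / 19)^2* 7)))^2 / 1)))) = 1073968453987 / 27675984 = 38805.07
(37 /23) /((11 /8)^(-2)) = 4477 /1472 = 3.04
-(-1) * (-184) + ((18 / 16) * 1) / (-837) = -136897 / 744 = -184.00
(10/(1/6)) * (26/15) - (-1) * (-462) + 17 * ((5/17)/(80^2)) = -458239/1280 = -358.00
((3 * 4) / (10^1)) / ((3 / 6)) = 12 / 5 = 2.40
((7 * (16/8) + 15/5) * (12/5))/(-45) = -68/75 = -0.91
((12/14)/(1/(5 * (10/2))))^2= 22500/49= 459.18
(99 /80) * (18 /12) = 297 /160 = 1.86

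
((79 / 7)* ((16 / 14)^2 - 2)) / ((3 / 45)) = -40290 / 343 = -117.46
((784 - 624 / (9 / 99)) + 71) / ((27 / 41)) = -82123 / 9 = -9124.78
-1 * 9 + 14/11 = -85/11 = -7.73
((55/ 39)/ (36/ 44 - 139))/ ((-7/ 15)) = 605/ 27664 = 0.02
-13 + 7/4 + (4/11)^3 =-59639/5324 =-11.20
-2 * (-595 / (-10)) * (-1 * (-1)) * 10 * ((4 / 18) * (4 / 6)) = -4760 / 27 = -176.30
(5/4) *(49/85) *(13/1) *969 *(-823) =-29882307/4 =-7470576.75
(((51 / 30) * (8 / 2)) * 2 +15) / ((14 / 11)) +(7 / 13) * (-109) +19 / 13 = -34.76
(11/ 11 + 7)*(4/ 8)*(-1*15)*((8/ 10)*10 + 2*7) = -1320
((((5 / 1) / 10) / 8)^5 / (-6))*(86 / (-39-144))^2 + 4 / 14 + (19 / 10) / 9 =915936052021 / 1843577487360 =0.50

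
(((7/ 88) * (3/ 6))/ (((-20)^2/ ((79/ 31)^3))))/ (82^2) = 3451273/ 14102153753600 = 0.00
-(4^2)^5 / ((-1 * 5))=1048576 / 5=209715.20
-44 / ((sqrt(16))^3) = -0.69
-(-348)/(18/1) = 58/3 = 19.33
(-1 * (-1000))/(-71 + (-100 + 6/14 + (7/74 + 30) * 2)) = -259000/28589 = -9.06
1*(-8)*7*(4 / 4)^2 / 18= -28 / 9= -3.11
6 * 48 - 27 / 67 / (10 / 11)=192663 / 670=287.56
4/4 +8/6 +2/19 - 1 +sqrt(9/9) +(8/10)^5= 492743/178125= 2.77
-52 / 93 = -0.56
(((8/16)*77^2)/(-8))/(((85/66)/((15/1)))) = -586971/136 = -4315.96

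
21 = 21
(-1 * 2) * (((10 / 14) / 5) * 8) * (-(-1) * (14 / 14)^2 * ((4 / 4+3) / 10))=-32 / 35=-0.91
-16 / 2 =-8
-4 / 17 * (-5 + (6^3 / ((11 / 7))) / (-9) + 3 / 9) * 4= 18.77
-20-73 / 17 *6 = -45.76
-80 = -80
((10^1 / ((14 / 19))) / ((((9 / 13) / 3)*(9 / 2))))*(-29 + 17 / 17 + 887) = 2121730 / 189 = 11226.08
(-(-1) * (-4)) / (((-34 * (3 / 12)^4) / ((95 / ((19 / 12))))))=30720 / 17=1807.06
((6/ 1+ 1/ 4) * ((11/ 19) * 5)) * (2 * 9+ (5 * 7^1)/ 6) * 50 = 4915625/ 228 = 21559.76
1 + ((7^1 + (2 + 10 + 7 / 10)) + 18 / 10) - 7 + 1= 33 / 2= 16.50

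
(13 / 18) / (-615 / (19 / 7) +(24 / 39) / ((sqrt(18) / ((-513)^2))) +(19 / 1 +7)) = 159082573 / 1600090861690062 +1189309446 * sqrt(2) / 88893936760559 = 0.00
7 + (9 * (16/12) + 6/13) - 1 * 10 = 123/13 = 9.46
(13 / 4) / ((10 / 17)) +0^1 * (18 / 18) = 221 / 40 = 5.52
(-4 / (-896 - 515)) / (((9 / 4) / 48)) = 256 / 4233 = 0.06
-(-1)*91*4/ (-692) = -91/ 173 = -0.53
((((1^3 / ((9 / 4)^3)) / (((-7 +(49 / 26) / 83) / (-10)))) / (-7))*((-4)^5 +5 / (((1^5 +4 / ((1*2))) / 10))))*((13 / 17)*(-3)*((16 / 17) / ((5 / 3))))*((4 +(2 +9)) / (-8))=108517360640 / 2467285191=43.98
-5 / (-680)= 1 / 136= 0.01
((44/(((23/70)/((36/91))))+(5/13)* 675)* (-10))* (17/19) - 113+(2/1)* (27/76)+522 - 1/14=-94933232/39767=-2387.24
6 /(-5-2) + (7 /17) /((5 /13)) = 0.21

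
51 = 51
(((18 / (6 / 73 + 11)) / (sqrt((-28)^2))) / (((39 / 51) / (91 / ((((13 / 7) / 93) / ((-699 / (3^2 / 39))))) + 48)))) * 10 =-770834398725 / 73619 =-10470590.46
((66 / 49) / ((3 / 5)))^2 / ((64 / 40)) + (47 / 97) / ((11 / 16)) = 19749479 / 5123734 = 3.85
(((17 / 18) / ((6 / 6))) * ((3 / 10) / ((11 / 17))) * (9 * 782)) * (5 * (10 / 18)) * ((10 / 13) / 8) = 2824975 / 3432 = 823.13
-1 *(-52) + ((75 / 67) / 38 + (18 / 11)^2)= 16853411 / 308066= 54.71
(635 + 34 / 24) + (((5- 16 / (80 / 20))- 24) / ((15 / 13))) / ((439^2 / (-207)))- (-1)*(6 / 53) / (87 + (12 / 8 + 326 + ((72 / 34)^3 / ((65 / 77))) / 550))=2581597856001462545957 / 4056320389893223260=636.44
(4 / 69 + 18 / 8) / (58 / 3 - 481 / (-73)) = 6643 / 74612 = 0.09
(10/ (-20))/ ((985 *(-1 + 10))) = -1/ 17730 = -0.00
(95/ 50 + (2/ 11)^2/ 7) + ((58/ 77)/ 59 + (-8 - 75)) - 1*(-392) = 155374797/ 499730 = 310.92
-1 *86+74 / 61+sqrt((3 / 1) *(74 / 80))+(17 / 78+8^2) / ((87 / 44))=-10826518 / 206973+sqrt(1110) / 20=-50.64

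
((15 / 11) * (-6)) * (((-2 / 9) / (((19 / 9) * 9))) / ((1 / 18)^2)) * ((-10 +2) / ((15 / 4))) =-13824 / 209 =-66.14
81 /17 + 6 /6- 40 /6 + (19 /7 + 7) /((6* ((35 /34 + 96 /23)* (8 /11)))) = -459149 /968422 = -0.47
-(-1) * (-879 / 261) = -293 / 87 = -3.37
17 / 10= 1.70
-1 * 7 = -7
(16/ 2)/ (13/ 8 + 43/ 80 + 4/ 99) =63360/ 17447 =3.63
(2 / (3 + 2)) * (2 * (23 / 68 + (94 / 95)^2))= 808423 / 767125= 1.05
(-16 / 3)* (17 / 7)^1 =-272 / 21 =-12.95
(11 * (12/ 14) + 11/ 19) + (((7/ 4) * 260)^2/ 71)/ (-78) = -1551019/ 56658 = -27.38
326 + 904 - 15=1215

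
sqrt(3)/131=0.01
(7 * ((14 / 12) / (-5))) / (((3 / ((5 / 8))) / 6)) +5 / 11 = -419 / 264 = -1.59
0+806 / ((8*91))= 31 / 28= 1.11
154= 154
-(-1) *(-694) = -694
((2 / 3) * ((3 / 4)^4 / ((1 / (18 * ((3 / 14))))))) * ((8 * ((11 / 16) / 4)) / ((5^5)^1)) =8019 / 22400000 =0.00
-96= -96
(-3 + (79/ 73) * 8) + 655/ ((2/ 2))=660.66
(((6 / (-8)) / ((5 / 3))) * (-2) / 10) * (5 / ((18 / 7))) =7 / 40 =0.18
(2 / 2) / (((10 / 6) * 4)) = 3 / 20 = 0.15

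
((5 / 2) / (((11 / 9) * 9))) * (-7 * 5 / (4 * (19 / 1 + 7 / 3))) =-525 / 5632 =-0.09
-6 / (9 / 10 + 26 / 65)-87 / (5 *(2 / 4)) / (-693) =-68546 / 15015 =-4.57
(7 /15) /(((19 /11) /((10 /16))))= 77 /456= 0.17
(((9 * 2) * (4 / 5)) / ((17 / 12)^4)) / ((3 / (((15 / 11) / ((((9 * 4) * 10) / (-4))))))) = -82944 / 4593655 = -0.02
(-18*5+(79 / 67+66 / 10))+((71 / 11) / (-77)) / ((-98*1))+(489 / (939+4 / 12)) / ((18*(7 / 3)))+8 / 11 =-6384814561647 / 78360154180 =-81.48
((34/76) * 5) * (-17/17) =-85/38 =-2.24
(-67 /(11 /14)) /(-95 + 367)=-469 /1496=-0.31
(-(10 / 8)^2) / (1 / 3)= -75 / 16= -4.69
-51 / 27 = -17 / 9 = -1.89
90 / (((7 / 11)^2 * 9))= 1210 / 49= 24.69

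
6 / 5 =1.20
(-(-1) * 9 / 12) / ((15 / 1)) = 0.05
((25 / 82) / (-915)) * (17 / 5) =-17 / 15006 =-0.00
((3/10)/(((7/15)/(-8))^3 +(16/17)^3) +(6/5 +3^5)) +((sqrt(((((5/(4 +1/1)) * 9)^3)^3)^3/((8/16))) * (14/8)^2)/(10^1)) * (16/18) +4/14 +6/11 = 668528303603417/2724338093785 +41517141862707 * sqrt(2)/20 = 2935705254905.79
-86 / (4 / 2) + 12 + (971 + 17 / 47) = 44197 / 47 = 940.36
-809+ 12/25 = -20213/25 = -808.52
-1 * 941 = -941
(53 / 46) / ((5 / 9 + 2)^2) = 4293 / 24334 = 0.18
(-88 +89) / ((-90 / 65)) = -13 / 18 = -0.72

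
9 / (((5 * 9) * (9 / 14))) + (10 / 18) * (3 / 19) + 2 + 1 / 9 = 2146 / 855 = 2.51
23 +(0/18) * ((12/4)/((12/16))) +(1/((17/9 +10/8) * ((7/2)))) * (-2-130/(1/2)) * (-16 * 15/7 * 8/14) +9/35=95054318/193795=490.49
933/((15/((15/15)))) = 311/5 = 62.20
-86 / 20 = -43 / 10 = -4.30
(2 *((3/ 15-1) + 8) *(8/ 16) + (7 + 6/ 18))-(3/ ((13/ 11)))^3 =-60109/ 32955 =-1.82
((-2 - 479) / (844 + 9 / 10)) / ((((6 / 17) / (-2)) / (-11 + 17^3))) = 7859540 / 497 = 15813.96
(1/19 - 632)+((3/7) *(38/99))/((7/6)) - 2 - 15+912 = 2695366/10241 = 263.19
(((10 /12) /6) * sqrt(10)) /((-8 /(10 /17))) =-25 * sqrt(10) /2448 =-0.03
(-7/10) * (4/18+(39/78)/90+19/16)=-7133/7200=-0.99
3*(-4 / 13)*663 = -612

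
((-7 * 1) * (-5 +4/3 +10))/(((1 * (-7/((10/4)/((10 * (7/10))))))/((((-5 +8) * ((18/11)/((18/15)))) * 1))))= 9.25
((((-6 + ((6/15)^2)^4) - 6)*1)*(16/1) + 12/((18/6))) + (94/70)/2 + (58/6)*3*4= -390020781/5468750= -71.32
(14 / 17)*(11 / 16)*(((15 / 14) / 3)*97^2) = 517495 / 272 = 1902.56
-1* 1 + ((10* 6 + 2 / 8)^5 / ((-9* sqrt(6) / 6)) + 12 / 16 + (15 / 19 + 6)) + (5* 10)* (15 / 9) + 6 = 21859 / 228 - 812990017201* sqrt(6) / 9216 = -216081795.20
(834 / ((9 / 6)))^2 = 309136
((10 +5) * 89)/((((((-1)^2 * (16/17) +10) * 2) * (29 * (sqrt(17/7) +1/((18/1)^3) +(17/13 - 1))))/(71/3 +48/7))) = -8412926919462/993167643799 +27326784084912 * sqrt(119)/6952173506593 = 34.41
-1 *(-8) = 8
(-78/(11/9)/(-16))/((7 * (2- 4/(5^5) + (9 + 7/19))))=20840625/415753184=0.05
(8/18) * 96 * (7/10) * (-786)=-117376/5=-23475.20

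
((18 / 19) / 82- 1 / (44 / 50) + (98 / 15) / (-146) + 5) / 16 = 71882473 / 300257760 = 0.24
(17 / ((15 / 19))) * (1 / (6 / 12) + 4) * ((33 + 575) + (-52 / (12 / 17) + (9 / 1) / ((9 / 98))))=1225462 / 15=81697.47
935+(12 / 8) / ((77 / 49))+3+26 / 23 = 475683 / 506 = 940.08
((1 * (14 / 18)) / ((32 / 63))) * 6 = 147 / 16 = 9.19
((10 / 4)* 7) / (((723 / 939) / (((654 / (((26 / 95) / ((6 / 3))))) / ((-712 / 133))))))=-45262170975 / 2230696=-20290.60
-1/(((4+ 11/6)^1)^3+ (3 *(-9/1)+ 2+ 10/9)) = -216/37715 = -0.01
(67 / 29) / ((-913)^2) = 67 / 24173501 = 0.00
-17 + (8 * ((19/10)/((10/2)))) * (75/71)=-979/71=-13.79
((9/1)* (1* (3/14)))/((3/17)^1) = 153/14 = 10.93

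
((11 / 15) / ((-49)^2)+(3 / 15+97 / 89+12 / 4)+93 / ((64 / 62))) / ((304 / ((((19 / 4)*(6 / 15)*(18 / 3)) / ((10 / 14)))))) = 9681028997 / 1953728000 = 4.96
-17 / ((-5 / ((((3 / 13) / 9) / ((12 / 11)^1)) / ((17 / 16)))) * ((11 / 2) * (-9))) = -8 / 5265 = -0.00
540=540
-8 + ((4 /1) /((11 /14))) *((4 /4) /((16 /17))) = -57 /22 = -2.59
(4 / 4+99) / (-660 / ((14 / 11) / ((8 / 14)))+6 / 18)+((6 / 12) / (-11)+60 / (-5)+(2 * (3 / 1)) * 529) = 3026432293 / 957242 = 3161.62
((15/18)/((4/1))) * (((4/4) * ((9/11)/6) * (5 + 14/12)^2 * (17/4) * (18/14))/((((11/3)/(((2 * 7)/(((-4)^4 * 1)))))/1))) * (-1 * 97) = -33862215/3964928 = -8.54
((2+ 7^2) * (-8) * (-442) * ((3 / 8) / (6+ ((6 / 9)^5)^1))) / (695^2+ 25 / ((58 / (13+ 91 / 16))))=282406176 / 12368508625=0.02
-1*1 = -1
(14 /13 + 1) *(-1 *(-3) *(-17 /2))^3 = -34438.24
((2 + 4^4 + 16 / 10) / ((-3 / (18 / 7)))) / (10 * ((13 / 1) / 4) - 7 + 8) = -15576 / 2345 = -6.64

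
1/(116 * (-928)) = -1/107648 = -0.00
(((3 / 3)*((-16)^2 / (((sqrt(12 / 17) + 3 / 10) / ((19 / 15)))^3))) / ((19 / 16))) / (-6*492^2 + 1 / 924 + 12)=146359358193664 / 171138363254322369 - 685033644359680*sqrt(51) / 4620735807866703963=-0.00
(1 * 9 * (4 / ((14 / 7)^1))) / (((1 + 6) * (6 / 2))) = 6 / 7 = 0.86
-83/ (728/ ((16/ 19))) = -0.10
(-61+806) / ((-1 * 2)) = -745 / 2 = -372.50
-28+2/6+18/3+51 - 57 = -83/3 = -27.67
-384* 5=-1920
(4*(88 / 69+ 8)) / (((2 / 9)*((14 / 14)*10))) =384 / 23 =16.70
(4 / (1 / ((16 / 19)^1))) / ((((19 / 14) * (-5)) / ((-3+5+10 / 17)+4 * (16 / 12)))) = -361984 / 92055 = -3.93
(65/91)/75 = 1/105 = 0.01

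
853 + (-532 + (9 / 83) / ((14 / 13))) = 373119 / 1162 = 321.10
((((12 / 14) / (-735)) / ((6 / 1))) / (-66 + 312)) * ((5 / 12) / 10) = -1 / 30376080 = -0.00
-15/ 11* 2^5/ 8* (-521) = 31260/ 11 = 2841.82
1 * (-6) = -6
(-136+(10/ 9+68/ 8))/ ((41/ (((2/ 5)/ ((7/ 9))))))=-1.59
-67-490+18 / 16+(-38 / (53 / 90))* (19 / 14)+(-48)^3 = -330146813 / 2968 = -111235.45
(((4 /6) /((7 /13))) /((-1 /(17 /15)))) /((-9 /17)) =7514 /2835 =2.65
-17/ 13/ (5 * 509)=-17/ 33085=-0.00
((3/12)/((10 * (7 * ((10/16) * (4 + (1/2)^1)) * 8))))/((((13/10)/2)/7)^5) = 76832000/3341637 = 22.99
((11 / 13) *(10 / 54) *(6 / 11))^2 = 100 / 13689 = 0.01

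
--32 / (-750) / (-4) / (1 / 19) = 76 / 375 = 0.20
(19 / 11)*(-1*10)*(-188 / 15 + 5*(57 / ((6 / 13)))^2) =-86923537 / 66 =-1317023.29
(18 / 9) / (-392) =-0.01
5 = 5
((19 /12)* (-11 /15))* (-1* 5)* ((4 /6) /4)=0.97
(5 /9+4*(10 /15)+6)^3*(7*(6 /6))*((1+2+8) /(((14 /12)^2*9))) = 25158628 /5103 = 4930.16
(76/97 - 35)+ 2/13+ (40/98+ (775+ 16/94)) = 2153423218/2904083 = 741.52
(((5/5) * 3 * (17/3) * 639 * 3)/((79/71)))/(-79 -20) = -257091/869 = -295.85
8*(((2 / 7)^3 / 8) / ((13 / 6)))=48 / 4459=0.01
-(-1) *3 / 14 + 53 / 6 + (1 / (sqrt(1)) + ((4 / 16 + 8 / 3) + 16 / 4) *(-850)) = -246503 / 42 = -5869.12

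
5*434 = 2170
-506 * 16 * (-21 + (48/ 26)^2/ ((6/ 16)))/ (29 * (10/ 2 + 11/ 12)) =195566976/ 347971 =562.02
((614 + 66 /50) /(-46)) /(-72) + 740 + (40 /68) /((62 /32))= 32311698841 /43635600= 740.49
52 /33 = 1.58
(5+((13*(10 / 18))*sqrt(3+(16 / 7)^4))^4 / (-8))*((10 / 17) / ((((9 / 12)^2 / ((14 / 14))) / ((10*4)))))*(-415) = 31355895308537993420000 / 5786897482233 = 5418429375.12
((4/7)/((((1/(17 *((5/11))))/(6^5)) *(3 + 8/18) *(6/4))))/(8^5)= 61965/305536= 0.20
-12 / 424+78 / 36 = 340 / 159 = 2.14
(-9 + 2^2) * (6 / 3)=-10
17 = 17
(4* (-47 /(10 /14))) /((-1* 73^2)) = 1316 /26645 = 0.05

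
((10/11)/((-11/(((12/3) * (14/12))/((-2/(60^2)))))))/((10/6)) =50400/121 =416.53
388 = 388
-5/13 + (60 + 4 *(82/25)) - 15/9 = 69292/975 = 71.07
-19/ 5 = -3.80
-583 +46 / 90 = -26212 / 45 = -582.49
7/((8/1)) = 7/8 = 0.88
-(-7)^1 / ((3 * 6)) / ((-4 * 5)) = -7 / 360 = -0.02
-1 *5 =-5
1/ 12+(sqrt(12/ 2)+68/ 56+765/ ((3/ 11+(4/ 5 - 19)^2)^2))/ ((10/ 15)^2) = 1976542395619/ 698144122704+9 * sqrt(6)/ 4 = 8.34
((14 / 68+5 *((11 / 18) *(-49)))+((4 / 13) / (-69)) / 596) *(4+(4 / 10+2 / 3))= -77455303252 / 102244545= -757.55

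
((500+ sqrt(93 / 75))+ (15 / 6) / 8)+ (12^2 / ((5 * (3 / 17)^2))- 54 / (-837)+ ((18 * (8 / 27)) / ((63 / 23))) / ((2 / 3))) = sqrt(31) / 5+ 223125977 / 156240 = 1429.21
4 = 4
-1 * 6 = -6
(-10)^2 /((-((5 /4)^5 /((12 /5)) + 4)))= -1228800 /64777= -18.97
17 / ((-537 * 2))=-17 / 1074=-0.02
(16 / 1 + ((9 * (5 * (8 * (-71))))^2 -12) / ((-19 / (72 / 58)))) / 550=-11759640176 / 151525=-77608.58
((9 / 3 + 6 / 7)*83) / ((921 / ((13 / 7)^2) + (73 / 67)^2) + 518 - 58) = 1700114481 / 3867216794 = 0.44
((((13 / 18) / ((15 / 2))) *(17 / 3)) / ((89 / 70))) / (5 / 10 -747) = -6188 / 10763037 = -0.00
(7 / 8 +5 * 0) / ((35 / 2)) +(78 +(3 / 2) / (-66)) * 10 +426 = 265281 / 220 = 1205.82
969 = 969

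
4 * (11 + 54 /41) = 2020 /41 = 49.27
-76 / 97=-0.78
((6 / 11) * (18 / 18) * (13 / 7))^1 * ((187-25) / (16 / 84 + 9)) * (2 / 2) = 17.86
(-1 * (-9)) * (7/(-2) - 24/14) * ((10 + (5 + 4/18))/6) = -10001/84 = -119.06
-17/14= -1.21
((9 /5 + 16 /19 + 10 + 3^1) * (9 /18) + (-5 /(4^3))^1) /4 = 47077 /24320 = 1.94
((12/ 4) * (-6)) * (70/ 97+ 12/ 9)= -3588/ 97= -36.99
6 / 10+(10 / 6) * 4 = 109 / 15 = 7.27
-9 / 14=-0.64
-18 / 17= -1.06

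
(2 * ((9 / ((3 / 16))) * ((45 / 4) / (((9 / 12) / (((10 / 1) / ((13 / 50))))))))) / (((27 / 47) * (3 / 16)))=60160000 / 117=514188.03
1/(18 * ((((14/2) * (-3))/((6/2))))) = -1/126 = -0.01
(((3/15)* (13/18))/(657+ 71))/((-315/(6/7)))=-1/1852200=-0.00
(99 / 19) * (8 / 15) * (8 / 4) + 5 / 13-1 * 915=-909.06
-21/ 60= -7/ 20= -0.35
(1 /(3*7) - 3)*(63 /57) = -62 /19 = -3.26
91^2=8281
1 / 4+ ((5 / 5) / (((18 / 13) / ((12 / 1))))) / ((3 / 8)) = 841 / 36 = 23.36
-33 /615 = -11 /205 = -0.05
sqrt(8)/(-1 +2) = 2 * sqrt(2) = 2.83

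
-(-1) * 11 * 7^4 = 26411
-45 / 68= -0.66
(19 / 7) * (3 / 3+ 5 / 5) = 38 / 7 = 5.43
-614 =-614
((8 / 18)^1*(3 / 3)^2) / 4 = 1 / 9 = 0.11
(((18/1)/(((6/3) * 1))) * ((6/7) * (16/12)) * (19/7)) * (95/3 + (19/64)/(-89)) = 883.99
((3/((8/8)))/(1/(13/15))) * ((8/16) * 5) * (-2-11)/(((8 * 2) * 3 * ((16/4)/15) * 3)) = -2.20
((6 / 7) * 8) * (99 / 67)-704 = -325424 / 469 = -693.87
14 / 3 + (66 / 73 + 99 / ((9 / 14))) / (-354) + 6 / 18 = 58951 / 12921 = 4.56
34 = 34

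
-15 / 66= -5 / 22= -0.23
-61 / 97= -0.63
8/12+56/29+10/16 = 3.22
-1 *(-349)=349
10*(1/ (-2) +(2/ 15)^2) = -217/ 45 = -4.82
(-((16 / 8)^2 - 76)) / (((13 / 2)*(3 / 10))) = 480 / 13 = 36.92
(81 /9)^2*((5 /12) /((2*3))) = 45 /8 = 5.62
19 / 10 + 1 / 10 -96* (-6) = 578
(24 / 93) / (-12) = -2 / 93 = -0.02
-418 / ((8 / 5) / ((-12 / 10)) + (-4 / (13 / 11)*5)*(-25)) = -8151 / 8224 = -0.99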